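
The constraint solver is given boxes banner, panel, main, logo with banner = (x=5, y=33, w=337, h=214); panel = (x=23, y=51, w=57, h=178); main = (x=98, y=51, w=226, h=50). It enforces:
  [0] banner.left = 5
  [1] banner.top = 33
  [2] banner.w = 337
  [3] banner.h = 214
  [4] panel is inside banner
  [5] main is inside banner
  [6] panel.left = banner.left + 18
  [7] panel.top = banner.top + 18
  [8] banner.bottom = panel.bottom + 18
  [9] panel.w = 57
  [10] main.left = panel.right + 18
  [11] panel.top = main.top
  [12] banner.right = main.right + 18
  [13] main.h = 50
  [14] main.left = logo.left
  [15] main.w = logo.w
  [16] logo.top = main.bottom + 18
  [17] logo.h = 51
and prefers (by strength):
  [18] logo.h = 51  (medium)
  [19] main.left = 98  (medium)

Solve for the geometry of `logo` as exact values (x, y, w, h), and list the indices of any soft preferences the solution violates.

logo = (x=98, y=119, w=226, h=51)
violated soft preferences: none

1. logo.x = 98  [main.left = logo.left]
2. logo.w = 226  [main.w = logo.w]
3. logo.y = 119  [logo.top = main.bottom + 18]
4. logo.h = 51  [logo.h = 51]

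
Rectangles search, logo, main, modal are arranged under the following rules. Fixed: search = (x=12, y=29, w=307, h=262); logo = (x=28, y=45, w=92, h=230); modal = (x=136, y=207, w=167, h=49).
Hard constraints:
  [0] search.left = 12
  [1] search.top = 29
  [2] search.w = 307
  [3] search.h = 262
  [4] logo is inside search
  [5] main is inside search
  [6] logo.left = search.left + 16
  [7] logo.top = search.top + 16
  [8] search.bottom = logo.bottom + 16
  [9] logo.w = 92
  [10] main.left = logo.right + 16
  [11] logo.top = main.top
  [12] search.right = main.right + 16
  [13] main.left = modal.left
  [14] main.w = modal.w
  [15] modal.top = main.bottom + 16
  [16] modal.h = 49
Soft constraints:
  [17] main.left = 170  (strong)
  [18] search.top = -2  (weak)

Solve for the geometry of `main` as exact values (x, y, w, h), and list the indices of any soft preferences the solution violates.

1. main.x = 136  [main.left = logo.right + 16]
2. main.y = 45  [logo.top = main.top]
3. main.w = 167  [search.right = main.right + 16]
4. main.h = 146  [modal.top = main.bottom + 16]

main = (x=136, y=45, w=167, h=146)
violated soft preferences: 17, 18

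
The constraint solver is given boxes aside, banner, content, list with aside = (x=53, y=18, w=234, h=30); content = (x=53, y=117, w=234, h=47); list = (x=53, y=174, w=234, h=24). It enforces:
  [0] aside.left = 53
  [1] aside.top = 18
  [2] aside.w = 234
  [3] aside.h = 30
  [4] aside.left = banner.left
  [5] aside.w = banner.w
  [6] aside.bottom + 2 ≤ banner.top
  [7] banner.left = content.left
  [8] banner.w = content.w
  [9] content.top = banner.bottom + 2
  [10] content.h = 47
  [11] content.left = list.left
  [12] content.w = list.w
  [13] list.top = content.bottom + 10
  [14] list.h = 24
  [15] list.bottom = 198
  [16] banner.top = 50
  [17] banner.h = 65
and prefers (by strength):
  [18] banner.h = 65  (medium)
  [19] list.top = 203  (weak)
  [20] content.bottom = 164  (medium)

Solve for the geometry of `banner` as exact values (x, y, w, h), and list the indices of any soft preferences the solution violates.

1. banner.x = 53  [aside.left = banner.left]
2. banner.w = 234  [aside.w = banner.w]
3. banner.y = 50  [banner.top = 50]
4. banner.h = 65  [banner.h = 65]

banner = (x=53, y=50, w=234, h=65)
violated soft preferences: 19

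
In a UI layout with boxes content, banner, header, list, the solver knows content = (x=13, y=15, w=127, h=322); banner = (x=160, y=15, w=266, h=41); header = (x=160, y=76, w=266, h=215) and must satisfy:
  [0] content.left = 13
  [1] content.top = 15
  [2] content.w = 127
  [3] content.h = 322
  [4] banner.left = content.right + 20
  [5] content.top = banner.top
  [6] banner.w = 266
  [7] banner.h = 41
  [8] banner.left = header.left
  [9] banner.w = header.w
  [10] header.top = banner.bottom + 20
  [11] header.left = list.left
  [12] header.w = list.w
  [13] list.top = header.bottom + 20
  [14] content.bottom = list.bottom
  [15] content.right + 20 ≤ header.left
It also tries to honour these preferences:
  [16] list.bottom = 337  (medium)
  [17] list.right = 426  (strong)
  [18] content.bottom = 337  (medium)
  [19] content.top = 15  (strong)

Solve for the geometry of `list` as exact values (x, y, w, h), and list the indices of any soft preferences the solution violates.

list = (x=160, y=311, w=266, h=26)
violated soft preferences: none

1. list.x = 160  [header.left = list.left]
2. list.w = 266  [header.w = list.w]
3. list.y = 311  [list.top = header.bottom + 20]
4. list.h = 26  [content.bottom = list.bottom]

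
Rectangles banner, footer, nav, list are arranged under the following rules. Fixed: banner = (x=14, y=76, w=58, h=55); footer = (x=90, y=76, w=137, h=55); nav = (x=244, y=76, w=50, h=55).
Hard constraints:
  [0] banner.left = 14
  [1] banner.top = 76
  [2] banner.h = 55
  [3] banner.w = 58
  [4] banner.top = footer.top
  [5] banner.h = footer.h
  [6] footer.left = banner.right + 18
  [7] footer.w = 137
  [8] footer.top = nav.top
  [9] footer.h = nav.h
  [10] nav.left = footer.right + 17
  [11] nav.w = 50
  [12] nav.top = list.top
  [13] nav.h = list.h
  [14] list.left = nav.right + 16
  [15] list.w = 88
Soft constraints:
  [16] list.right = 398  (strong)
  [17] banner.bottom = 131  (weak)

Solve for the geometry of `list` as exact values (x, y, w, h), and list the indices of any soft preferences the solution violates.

list = (x=310, y=76, w=88, h=55)
violated soft preferences: none

1. list.y = 76  [nav.top = list.top]
2. list.h = 55  [nav.h = list.h]
3. list.x = 310  [list.left = nav.right + 16]
4. list.w = 88  [list.w = 88]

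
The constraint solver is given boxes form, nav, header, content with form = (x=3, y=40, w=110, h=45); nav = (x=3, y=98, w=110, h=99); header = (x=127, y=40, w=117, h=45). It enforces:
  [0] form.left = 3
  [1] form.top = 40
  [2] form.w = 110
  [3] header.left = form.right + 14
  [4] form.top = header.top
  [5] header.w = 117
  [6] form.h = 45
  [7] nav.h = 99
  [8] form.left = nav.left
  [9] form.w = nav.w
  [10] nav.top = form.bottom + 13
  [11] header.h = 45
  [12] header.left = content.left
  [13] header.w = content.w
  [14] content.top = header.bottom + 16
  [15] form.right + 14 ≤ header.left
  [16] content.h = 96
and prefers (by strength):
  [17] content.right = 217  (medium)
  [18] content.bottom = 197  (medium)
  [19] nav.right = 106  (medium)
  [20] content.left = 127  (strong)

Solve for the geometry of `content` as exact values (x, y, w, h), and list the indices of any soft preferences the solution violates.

1. content.x = 127  [header.left = content.left]
2. content.w = 117  [header.w = content.w]
3. content.y = 101  [content.top = header.bottom + 16]
4. content.h = 96  [content.h = 96]

content = (x=127, y=101, w=117, h=96)
violated soft preferences: 17, 19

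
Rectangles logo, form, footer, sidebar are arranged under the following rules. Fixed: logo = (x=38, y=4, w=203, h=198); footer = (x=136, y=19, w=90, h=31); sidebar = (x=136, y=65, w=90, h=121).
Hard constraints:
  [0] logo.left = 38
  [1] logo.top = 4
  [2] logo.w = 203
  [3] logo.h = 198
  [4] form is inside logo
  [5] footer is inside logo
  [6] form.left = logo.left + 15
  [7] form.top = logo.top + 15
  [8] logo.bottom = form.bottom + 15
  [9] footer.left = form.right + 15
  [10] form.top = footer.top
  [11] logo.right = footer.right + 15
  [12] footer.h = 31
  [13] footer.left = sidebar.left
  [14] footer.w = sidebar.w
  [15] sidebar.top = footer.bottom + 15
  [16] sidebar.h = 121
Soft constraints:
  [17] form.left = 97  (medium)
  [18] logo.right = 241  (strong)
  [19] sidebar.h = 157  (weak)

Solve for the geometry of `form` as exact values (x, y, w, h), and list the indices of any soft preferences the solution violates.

form = (x=53, y=19, w=68, h=168)
violated soft preferences: 17, 19

1. form.x = 53  [form.left = logo.left + 15]
2. form.y = 19  [form.top = logo.top + 15]
3. form.h = 168  [logo.bottom = form.bottom + 15]
4. form.w = 68  [footer.left = form.right + 15]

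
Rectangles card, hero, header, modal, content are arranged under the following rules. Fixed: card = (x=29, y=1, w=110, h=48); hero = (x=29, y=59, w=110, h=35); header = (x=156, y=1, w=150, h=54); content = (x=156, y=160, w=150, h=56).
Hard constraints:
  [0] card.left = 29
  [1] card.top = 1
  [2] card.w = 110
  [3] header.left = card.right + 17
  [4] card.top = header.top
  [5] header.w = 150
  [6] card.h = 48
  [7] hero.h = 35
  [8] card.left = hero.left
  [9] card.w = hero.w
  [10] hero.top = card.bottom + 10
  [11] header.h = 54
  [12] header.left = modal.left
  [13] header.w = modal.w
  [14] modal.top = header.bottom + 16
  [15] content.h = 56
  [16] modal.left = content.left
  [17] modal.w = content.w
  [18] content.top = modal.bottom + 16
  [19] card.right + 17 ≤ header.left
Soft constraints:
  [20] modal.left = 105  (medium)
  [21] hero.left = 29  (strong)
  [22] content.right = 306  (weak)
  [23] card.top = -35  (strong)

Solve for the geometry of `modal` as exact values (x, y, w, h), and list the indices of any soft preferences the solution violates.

1. modal.x = 156  [header.left = modal.left]
2. modal.w = 150  [header.w = modal.w]
3. modal.y = 71  [modal.top = header.bottom + 16]
4. modal.h = 73  [content.top = modal.bottom + 16]

modal = (x=156, y=71, w=150, h=73)
violated soft preferences: 20, 23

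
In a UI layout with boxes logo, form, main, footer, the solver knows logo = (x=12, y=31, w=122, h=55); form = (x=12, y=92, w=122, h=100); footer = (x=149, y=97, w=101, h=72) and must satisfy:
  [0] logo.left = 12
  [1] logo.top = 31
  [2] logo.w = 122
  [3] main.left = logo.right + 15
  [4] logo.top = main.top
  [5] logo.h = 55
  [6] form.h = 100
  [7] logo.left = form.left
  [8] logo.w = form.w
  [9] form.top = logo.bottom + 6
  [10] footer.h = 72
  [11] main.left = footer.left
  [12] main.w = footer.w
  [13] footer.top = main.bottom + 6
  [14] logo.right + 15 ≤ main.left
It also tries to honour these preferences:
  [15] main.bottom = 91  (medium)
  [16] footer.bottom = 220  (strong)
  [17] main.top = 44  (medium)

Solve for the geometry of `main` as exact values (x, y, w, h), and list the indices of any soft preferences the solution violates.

main = (x=149, y=31, w=101, h=60)
violated soft preferences: 16, 17

1. main.x = 149  [main.left = logo.right + 15]
2. main.y = 31  [logo.top = main.top]
3. main.w = 101  [main.w = footer.w]
4. main.h = 60  [footer.top = main.bottom + 6]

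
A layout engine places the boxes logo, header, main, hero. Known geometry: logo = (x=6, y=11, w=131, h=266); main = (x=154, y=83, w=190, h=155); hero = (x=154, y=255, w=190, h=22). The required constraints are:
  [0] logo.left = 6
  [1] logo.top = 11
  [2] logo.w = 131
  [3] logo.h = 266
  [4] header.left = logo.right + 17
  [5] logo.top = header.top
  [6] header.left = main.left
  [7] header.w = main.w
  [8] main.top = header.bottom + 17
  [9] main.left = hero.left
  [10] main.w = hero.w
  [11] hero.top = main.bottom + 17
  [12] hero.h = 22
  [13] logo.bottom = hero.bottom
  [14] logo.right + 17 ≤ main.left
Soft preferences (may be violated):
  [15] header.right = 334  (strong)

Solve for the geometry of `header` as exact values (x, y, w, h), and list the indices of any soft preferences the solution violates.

header = (x=154, y=11, w=190, h=55)
violated soft preferences: 15

1. header.x = 154  [header.left = logo.right + 17]
2. header.y = 11  [logo.top = header.top]
3. header.w = 190  [header.w = main.w]
4. header.h = 55  [main.top = header.bottom + 17]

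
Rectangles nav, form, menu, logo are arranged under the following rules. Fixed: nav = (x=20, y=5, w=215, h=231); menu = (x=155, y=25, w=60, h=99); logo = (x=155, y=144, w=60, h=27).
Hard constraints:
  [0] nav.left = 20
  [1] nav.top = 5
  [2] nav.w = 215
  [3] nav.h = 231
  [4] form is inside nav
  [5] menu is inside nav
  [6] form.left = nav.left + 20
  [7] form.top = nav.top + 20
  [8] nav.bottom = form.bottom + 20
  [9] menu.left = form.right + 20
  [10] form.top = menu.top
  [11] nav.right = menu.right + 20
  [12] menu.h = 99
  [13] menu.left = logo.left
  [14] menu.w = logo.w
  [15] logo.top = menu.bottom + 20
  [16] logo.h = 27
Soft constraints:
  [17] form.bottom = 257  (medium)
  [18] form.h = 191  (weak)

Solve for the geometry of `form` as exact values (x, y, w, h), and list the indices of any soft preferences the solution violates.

1. form.x = 40  [form.left = nav.left + 20]
2. form.y = 25  [form.top = nav.top + 20]
3. form.h = 191  [nav.bottom = form.bottom + 20]
4. form.w = 95  [menu.left = form.right + 20]

form = (x=40, y=25, w=95, h=191)
violated soft preferences: 17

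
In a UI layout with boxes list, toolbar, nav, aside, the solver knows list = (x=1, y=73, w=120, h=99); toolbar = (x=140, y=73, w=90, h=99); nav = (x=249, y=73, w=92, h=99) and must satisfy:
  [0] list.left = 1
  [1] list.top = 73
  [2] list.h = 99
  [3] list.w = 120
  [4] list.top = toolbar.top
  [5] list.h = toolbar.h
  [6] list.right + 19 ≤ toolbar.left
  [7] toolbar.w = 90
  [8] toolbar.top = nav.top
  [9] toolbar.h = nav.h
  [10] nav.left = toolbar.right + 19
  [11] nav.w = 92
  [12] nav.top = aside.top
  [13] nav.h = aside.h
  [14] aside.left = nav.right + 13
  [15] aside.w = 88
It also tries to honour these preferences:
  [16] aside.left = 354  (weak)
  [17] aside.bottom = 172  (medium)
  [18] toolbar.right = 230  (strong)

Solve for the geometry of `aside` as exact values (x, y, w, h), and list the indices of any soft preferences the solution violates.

aside = (x=354, y=73, w=88, h=99)
violated soft preferences: none

1. aside.y = 73  [nav.top = aside.top]
2. aside.h = 99  [nav.h = aside.h]
3. aside.x = 354  [aside.left = nav.right + 13]
4. aside.w = 88  [aside.w = 88]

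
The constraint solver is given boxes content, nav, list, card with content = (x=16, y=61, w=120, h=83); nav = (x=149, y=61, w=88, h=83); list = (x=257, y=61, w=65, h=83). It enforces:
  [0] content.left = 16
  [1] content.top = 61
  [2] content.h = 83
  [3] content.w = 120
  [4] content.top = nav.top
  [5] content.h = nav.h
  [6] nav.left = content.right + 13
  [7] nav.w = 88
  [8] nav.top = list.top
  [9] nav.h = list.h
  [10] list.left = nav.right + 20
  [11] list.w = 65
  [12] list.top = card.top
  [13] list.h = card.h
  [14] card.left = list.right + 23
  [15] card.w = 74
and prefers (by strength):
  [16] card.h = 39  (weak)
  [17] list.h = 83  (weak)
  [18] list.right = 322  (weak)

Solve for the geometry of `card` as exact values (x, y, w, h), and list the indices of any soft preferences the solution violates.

1. card.y = 61  [list.top = card.top]
2. card.h = 83  [list.h = card.h]
3. card.x = 345  [card.left = list.right + 23]
4. card.w = 74  [card.w = 74]

card = (x=345, y=61, w=74, h=83)
violated soft preferences: 16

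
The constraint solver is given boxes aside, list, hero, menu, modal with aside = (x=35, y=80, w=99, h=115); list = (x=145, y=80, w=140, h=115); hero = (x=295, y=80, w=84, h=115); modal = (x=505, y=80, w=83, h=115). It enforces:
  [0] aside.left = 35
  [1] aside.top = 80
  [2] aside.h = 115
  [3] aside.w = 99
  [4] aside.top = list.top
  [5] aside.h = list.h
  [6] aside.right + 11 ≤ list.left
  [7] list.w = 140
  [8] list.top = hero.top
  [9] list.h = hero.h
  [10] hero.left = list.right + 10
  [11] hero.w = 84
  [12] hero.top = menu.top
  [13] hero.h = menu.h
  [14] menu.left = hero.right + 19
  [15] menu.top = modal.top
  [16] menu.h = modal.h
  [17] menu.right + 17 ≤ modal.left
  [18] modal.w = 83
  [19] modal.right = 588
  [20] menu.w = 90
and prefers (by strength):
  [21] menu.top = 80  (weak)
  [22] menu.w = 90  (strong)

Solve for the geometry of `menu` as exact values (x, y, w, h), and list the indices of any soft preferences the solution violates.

1. menu.y = 80  [hero.top = menu.top]
2. menu.h = 115  [hero.h = menu.h]
3. menu.x = 398  [menu.left = hero.right + 19]
4. menu.w = 90  [menu.w = 90]

menu = (x=398, y=80, w=90, h=115)
violated soft preferences: none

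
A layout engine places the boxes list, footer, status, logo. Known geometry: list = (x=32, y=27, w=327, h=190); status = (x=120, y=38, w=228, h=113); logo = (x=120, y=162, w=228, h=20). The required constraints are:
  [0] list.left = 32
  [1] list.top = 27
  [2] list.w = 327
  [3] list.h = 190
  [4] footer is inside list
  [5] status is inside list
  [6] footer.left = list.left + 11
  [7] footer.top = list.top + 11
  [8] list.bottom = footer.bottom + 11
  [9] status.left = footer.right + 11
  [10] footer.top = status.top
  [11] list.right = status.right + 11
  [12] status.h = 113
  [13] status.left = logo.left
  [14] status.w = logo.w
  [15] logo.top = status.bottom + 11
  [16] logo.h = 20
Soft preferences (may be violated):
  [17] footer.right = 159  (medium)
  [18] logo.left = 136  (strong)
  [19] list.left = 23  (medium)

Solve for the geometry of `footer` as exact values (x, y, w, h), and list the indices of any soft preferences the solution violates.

1. footer.x = 43  [footer.left = list.left + 11]
2. footer.y = 38  [footer.top = list.top + 11]
3. footer.h = 168  [list.bottom = footer.bottom + 11]
4. footer.w = 66  [status.left = footer.right + 11]

footer = (x=43, y=38, w=66, h=168)
violated soft preferences: 17, 18, 19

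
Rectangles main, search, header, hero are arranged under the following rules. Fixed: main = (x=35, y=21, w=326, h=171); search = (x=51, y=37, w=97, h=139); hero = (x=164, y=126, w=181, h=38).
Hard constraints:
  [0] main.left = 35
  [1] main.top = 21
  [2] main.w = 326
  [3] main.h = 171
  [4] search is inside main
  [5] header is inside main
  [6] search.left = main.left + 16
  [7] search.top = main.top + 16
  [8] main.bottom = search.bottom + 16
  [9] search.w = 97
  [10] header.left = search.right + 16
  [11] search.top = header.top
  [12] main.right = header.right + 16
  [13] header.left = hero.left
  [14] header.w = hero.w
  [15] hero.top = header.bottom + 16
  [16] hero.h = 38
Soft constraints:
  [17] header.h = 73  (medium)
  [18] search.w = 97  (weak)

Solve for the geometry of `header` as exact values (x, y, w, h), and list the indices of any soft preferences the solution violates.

1. header.x = 164  [header.left = search.right + 16]
2. header.y = 37  [search.top = header.top]
3. header.w = 181  [main.right = header.right + 16]
4. header.h = 73  [hero.top = header.bottom + 16]

header = (x=164, y=37, w=181, h=73)
violated soft preferences: none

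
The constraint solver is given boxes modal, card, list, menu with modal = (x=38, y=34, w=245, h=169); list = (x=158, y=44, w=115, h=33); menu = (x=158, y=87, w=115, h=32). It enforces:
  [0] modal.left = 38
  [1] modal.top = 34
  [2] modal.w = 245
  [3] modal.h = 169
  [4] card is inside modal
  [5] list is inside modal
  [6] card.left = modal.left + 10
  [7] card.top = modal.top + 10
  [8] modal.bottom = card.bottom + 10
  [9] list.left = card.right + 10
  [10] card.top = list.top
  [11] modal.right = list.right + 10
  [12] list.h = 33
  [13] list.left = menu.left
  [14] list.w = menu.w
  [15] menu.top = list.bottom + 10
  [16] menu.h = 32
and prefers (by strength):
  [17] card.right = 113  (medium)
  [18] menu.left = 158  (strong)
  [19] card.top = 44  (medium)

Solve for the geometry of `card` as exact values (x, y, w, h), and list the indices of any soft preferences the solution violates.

card = (x=48, y=44, w=100, h=149)
violated soft preferences: 17

1. card.x = 48  [card.left = modal.left + 10]
2. card.y = 44  [card.top = modal.top + 10]
3. card.h = 149  [modal.bottom = card.bottom + 10]
4. card.w = 100  [list.left = card.right + 10]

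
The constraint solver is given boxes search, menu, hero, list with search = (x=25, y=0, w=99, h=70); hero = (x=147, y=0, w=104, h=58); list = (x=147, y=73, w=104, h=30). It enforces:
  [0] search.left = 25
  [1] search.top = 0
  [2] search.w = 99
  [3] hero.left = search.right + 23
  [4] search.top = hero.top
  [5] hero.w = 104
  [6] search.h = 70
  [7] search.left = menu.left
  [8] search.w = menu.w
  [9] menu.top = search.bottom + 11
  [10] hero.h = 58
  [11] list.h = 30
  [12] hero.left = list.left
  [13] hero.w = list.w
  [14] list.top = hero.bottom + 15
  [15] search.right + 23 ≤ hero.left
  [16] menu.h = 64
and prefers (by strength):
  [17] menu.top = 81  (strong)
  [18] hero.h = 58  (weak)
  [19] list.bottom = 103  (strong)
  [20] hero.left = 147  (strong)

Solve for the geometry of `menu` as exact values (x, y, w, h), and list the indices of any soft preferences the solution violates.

1. menu.x = 25  [search.left = menu.left]
2. menu.w = 99  [search.w = menu.w]
3. menu.y = 81  [menu.top = search.bottom + 11]
4. menu.h = 64  [menu.h = 64]

menu = (x=25, y=81, w=99, h=64)
violated soft preferences: none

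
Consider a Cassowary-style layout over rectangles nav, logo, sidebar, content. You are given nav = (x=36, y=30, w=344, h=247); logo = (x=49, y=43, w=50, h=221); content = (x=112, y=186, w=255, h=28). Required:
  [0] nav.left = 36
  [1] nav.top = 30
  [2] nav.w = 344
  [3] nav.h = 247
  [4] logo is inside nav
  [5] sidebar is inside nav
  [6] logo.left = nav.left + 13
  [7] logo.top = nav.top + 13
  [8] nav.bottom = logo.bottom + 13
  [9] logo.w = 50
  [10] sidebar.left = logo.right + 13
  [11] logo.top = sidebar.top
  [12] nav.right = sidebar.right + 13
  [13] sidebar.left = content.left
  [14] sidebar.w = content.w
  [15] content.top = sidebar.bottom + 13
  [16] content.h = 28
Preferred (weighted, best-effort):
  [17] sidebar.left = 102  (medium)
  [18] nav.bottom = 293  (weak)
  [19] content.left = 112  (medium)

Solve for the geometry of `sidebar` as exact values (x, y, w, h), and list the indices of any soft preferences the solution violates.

sidebar = (x=112, y=43, w=255, h=130)
violated soft preferences: 17, 18

1. sidebar.x = 112  [sidebar.left = logo.right + 13]
2. sidebar.y = 43  [logo.top = sidebar.top]
3. sidebar.w = 255  [nav.right = sidebar.right + 13]
4. sidebar.h = 130  [content.top = sidebar.bottom + 13]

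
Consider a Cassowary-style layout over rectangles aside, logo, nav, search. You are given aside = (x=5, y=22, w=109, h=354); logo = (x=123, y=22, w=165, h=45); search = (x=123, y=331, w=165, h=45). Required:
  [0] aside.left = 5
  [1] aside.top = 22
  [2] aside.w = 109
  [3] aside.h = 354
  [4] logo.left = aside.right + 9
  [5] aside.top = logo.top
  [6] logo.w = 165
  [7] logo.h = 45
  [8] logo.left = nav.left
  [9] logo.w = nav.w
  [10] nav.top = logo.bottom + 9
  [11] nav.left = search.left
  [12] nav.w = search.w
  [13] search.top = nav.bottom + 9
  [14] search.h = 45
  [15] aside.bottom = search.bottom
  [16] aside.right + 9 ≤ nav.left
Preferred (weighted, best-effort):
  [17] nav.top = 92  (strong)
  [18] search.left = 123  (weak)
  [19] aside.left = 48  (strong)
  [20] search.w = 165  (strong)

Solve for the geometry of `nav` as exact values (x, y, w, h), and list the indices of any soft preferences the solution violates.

nav = (x=123, y=76, w=165, h=246)
violated soft preferences: 17, 19

1. nav.x = 123  [logo.left = nav.left]
2. nav.w = 165  [logo.w = nav.w]
3. nav.y = 76  [nav.top = logo.bottom + 9]
4. nav.h = 246  [search.top = nav.bottom + 9]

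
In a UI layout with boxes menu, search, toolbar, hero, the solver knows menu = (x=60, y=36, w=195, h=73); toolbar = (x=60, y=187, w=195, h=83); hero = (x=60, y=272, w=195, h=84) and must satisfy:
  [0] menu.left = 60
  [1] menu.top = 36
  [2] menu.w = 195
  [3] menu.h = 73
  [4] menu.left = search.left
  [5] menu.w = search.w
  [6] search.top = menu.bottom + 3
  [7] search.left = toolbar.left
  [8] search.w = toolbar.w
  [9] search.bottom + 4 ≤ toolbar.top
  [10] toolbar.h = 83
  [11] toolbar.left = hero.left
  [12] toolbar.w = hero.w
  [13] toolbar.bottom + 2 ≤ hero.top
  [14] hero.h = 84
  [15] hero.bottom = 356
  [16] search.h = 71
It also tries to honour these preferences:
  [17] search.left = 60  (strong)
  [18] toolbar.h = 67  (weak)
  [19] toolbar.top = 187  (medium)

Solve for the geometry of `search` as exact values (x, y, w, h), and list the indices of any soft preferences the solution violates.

1. search.x = 60  [menu.left = search.left]
2. search.w = 195  [menu.w = search.w]
3. search.y = 112  [search.top = menu.bottom + 3]
4. search.h = 71  [search.h = 71]

search = (x=60, y=112, w=195, h=71)
violated soft preferences: 18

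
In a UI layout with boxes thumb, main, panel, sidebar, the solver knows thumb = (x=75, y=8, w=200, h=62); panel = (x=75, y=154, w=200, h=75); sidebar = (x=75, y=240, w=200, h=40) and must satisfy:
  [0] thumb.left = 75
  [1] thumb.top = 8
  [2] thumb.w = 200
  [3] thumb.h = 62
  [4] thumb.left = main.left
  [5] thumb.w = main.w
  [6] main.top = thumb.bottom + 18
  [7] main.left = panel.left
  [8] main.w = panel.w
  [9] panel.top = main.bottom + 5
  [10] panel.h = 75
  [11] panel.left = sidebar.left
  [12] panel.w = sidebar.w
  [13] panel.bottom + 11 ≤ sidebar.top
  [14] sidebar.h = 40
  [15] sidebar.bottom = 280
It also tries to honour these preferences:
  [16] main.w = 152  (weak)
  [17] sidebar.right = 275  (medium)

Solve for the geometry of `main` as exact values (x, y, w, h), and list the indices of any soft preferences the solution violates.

1. main.x = 75  [thumb.left = main.left]
2. main.w = 200  [thumb.w = main.w]
3. main.y = 88  [main.top = thumb.bottom + 18]
4. main.h = 61  [panel.top = main.bottom + 5]

main = (x=75, y=88, w=200, h=61)
violated soft preferences: 16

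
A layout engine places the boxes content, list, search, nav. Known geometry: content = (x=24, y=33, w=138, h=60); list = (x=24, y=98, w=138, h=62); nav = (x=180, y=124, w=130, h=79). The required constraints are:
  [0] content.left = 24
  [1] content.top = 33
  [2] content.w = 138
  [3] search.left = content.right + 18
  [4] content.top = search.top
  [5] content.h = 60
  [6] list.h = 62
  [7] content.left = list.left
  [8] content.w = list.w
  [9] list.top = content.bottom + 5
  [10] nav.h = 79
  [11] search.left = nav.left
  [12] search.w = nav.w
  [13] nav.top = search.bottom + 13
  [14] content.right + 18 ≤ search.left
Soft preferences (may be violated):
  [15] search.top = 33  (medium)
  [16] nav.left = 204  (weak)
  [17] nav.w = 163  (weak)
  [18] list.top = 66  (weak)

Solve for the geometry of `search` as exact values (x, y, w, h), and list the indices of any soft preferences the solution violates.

search = (x=180, y=33, w=130, h=78)
violated soft preferences: 16, 17, 18

1. search.x = 180  [search.left = content.right + 18]
2. search.y = 33  [content.top = search.top]
3. search.w = 130  [search.w = nav.w]
4. search.h = 78  [nav.top = search.bottom + 13]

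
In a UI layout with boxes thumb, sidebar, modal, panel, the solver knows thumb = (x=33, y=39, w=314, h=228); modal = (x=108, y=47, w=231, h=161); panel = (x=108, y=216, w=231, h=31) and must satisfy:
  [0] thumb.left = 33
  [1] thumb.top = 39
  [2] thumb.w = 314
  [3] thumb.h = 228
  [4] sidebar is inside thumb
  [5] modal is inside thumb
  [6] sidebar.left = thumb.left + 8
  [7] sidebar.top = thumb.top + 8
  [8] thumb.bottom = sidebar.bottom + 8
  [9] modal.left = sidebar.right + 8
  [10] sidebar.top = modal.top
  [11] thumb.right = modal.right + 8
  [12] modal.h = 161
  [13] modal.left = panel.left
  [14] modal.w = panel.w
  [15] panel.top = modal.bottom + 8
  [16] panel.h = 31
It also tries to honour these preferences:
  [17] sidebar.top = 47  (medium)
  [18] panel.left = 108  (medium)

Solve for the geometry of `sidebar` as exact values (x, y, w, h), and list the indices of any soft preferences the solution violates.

1. sidebar.x = 41  [sidebar.left = thumb.left + 8]
2. sidebar.y = 47  [sidebar.top = thumb.top + 8]
3. sidebar.h = 212  [thumb.bottom = sidebar.bottom + 8]
4. sidebar.w = 59  [modal.left = sidebar.right + 8]

sidebar = (x=41, y=47, w=59, h=212)
violated soft preferences: none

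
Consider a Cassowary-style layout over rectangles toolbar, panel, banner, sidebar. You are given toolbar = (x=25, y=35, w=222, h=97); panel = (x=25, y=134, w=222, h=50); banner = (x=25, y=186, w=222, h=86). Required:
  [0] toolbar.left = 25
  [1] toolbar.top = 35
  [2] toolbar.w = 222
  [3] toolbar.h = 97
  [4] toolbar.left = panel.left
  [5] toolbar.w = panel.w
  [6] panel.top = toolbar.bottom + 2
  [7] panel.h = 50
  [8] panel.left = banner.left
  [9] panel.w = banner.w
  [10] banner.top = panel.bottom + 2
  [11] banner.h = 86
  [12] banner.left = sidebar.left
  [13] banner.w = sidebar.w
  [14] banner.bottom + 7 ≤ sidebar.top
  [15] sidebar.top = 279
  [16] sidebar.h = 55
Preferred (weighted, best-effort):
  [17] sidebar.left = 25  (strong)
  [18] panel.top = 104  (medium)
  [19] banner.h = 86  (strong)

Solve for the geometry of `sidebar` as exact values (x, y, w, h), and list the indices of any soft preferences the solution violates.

1. sidebar.x = 25  [banner.left = sidebar.left]
2. sidebar.w = 222  [banner.w = sidebar.w]
3. sidebar.y = 279  [sidebar.top = 279]
4. sidebar.h = 55  [sidebar.h = 55]

sidebar = (x=25, y=279, w=222, h=55)
violated soft preferences: 18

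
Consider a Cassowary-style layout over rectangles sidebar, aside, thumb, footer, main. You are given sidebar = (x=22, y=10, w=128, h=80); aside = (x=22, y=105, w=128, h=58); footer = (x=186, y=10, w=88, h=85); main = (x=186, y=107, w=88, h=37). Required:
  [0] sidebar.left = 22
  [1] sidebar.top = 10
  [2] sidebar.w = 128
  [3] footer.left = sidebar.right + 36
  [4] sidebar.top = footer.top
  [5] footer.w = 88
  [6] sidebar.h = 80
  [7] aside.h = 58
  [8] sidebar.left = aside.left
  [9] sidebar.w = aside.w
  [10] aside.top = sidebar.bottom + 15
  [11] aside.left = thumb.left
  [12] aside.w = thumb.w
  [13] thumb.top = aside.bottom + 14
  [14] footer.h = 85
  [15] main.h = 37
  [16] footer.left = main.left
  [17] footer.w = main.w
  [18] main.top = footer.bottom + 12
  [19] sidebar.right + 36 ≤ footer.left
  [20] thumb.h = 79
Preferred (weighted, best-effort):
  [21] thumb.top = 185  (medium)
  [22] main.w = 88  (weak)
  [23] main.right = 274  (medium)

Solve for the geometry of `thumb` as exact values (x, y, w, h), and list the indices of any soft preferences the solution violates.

1. thumb.x = 22  [aside.left = thumb.left]
2. thumb.w = 128  [aside.w = thumb.w]
3. thumb.y = 177  [thumb.top = aside.bottom + 14]
4. thumb.h = 79  [thumb.h = 79]

thumb = (x=22, y=177, w=128, h=79)
violated soft preferences: 21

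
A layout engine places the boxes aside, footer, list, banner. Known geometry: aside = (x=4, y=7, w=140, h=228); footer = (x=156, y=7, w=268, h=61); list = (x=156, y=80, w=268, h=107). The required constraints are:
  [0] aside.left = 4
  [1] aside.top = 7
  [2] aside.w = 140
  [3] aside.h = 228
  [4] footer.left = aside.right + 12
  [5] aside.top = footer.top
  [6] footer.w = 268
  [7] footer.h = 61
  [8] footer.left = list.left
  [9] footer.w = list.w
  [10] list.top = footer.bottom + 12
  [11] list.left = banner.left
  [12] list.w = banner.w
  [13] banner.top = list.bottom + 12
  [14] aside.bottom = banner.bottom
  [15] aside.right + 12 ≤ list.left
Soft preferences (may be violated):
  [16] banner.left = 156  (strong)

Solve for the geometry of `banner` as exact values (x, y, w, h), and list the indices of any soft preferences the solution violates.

1. banner.x = 156  [list.left = banner.left]
2. banner.w = 268  [list.w = banner.w]
3. banner.y = 199  [banner.top = list.bottom + 12]
4. banner.h = 36  [aside.bottom = banner.bottom]

banner = (x=156, y=199, w=268, h=36)
violated soft preferences: none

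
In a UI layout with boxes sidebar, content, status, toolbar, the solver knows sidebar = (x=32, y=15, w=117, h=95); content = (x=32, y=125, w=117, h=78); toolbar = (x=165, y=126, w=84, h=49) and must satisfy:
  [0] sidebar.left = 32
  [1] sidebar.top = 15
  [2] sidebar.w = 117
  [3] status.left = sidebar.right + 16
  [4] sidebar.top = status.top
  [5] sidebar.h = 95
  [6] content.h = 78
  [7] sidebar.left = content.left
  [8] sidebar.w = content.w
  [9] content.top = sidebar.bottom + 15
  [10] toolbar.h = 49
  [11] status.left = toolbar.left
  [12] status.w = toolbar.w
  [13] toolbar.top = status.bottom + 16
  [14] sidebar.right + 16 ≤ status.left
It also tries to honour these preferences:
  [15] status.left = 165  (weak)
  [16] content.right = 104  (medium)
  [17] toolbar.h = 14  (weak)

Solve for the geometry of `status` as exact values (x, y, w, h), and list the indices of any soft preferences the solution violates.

1. status.x = 165  [status.left = sidebar.right + 16]
2. status.y = 15  [sidebar.top = status.top]
3. status.w = 84  [status.w = toolbar.w]
4. status.h = 95  [toolbar.top = status.bottom + 16]

status = (x=165, y=15, w=84, h=95)
violated soft preferences: 16, 17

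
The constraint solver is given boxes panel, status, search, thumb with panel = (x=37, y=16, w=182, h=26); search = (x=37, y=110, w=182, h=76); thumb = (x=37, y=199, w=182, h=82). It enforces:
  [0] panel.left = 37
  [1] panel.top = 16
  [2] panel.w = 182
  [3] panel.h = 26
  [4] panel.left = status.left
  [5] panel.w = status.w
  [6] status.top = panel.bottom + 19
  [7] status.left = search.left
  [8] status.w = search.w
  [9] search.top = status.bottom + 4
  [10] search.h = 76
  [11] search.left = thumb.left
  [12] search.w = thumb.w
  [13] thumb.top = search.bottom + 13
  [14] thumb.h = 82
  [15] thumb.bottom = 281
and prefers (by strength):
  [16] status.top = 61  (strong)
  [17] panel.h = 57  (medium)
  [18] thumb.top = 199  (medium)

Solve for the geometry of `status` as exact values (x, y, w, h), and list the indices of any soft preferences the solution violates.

1. status.x = 37  [panel.left = status.left]
2. status.w = 182  [panel.w = status.w]
3. status.y = 61  [status.top = panel.bottom + 19]
4. status.h = 45  [search.top = status.bottom + 4]

status = (x=37, y=61, w=182, h=45)
violated soft preferences: 17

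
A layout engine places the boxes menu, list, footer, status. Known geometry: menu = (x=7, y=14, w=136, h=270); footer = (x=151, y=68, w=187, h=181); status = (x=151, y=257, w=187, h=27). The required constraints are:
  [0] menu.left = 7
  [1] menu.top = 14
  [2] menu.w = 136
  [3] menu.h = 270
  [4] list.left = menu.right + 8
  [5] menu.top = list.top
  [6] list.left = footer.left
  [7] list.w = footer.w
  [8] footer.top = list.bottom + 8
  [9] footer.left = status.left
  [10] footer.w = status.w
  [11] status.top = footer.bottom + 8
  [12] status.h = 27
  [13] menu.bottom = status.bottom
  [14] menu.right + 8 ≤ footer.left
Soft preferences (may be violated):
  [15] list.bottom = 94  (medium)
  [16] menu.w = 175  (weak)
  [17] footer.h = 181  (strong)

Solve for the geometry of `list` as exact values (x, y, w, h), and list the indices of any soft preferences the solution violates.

1. list.x = 151  [list.left = menu.right + 8]
2. list.y = 14  [menu.top = list.top]
3. list.w = 187  [list.w = footer.w]
4. list.h = 46  [footer.top = list.bottom + 8]

list = (x=151, y=14, w=187, h=46)
violated soft preferences: 15, 16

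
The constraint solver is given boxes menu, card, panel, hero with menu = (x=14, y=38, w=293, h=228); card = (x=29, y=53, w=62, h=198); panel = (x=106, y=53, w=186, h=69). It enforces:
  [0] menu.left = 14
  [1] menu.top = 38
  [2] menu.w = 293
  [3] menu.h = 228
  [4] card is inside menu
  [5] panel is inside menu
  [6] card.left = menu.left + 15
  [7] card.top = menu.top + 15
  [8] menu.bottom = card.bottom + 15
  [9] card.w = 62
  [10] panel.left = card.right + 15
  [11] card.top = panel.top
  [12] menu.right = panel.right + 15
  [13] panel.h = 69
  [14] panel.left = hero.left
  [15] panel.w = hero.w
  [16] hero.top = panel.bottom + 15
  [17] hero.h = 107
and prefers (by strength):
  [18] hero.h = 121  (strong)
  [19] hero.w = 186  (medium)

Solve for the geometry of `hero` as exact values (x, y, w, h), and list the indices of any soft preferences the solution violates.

hero = (x=106, y=137, w=186, h=107)
violated soft preferences: 18

1. hero.x = 106  [panel.left = hero.left]
2. hero.w = 186  [panel.w = hero.w]
3. hero.y = 137  [hero.top = panel.bottom + 15]
4. hero.h = 107  [hero.h = 107]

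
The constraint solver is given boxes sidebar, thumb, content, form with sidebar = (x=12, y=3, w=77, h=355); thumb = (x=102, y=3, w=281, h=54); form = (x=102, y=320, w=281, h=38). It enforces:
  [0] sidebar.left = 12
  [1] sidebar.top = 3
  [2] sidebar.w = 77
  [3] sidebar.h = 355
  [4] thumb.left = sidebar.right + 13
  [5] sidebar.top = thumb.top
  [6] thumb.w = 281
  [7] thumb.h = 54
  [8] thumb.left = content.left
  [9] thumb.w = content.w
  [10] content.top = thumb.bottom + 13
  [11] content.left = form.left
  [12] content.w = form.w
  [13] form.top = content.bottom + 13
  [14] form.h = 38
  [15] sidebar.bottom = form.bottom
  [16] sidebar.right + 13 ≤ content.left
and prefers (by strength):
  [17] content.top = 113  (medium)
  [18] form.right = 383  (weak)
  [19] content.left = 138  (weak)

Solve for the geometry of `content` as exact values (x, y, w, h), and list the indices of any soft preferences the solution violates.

content = (x=102, y=70, w=281, h=237)
violated soft preferences: 17, 19

1. content.x = 102  [thumb.left = content.left]
2. content.w = 281  [thumb.w = content.w]
3. content.y = 70  [content.top = thumb.bottom + 13]
4. content.h = 237  [form.top = content.bottom + 13]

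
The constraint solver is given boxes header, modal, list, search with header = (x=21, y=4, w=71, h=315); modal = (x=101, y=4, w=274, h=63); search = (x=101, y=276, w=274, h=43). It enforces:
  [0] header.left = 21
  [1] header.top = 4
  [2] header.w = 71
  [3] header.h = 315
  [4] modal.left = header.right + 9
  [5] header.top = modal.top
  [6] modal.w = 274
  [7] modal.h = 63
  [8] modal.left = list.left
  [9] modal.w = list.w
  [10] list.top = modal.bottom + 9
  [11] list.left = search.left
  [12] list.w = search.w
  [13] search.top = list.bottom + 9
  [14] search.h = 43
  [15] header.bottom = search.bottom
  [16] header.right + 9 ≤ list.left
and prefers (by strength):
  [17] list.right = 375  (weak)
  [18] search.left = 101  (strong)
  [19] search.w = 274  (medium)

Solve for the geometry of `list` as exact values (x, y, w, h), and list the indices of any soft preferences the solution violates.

1. list.x = 101  [modal.left = list.left]
2. list.w = 274  [modal.w = list.w]
3. list.y = 76  [list.top = modal.bottom + 9]
4. list.h = 191  [search.top = list.bottom + 9]

list = (x=101, y=76, w=274, h=191)
violated soft preferences: none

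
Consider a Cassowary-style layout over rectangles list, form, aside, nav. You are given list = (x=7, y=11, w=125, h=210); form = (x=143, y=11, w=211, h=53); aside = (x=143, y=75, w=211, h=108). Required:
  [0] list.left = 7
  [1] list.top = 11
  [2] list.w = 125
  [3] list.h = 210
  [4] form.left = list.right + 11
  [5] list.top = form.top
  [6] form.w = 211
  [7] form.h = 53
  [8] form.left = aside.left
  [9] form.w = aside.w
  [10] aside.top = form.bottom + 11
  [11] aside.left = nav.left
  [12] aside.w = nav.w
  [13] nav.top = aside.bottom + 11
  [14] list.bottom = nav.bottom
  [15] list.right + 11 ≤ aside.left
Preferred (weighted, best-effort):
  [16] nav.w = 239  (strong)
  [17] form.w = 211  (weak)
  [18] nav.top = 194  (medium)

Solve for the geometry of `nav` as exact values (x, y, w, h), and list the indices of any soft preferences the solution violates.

1. nav.x = 143  [aside.left = nav.left]
2. nav.w = 211  [aside.w = nav.w]
3. nav.y = 194  [nav.top = aside.bottom + 11]
4. nav.h = 27  [list.bottom = nav.bottom]

nav = (x=143, y=194, w=211, h=27)
violated soft preferences: 16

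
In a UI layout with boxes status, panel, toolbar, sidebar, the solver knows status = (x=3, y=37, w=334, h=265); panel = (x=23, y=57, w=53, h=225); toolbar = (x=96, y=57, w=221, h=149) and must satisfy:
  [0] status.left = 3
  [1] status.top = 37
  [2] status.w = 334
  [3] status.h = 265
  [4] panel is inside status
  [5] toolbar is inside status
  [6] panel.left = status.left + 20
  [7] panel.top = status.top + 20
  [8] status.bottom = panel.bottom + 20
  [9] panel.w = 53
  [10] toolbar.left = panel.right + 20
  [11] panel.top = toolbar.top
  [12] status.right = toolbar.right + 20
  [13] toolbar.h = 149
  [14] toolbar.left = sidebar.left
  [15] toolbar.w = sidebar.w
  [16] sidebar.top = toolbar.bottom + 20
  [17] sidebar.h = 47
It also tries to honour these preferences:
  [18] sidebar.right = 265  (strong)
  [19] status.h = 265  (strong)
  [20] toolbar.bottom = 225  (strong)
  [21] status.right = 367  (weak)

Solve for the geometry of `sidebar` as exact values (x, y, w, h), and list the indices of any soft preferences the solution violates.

1. sidebar.x = 96  [toolbar.left = sidebar.left]
2. sidebar.w = 221  [toolbar.w = sidebar.w]
3. sidebar.y = 226  [sidebar.top = toolbar.bottom + 20]
4. sidebar.h = 47  [sidebar.h = 47]

sidebar = (x=96, y=226, w=221, h=47)
violated soft preferences: 18, 20, 21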